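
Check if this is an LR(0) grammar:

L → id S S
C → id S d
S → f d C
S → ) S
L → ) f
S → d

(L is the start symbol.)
Augment with L' → L and build the canonical LR(0) collection (I0 = CLOSURE({[L' → . L]}), then GOTO on every symbol after a dot until no new states appear). It has 16 states:
  I0: { [L → . ) f], [L → . id S S], [L' → . L] }  — shift
  I1: { [L → ) . f] }  — shift
  I2: { [L' → L .] }  — accept
  I3: { [L → id . S S], [S → . ) S], [S → . d], [S → . f d C] }  — shift
  I4: { [S → ) . S], [S → . ) S], [S → . d], [S → . f d C] }  — shift
  I5: { [L → id S . S], [S → . ) S], [S → . d], [S → . f d C] }  — shift
  I6: { [S → d .] }  — reduce
  I7: { [S → f . d C] }  — shift
  I8: { [C → . id S d], [S → f d . C] }  — shift
  I9: { [S → f d C .] }  — reduce
  I10: { [C → id . S d], [S → . ) S], [S → . d], [S → . f d C] }  — shift
  I11: { [C → id S . d] }  — shift
  I12: { [C → id S d .] }  — reduce
  I13: { [L → id S S .] }  — reduce
  I14: { [S → ) S .] }  — reduce
  I15: { [L → ) f .] }  — reduce

Every state is either a pure shift/goto state or contains exactly one complete item and nothing to shift — no conflicts. The grammar is LR(0).

Answer: Yes, the grammar is LR(0)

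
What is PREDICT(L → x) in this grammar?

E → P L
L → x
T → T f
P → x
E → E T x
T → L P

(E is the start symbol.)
PREDICT(L → x) = (FIRST(RHS) \ {ε}) ∪ (FOLLOW(L) if ε ∈ FIRST(RHS), i.e. RHS ⇒* ε)
FIRST(x) = { 'x' }
ε ∉ FIRST(x), so FOLLOW(L) is not added.
PREDICT(L → x) = { 'x' }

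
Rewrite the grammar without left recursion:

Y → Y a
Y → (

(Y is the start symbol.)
Y → ( Y'
Y' → a Y'
Y' → ε

Y is directly left-recursive. The standard transformation for
  A → A α₁ | ... | A α_m | β₁ | ... | β_n
is
  A  → β₁ A' | ... | β_n A'
  A' → α₁ A' | ... | α_m A' | ε

Y → ( becomes Y → ( Y'
Y → Y a becomes Y' → a Y'
Add Y' → ε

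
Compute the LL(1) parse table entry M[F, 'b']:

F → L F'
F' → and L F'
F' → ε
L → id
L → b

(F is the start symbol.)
To find M[F, 'b'], we find productions for F where 'b' is in the predict set (PREDICT(N → α) = (FIRST(α) \ {ε}) ∪ (FOLLOW(N) if α ⇒* ε)).

Relevant sets:
  FIRST(L) = { 'b', 'id' }

F → L F': PREDICT = { 'b', 'id' }
  'b' is in predict set, so this production goes in M[F, 'b']

M[F, 'b'] = F → L F'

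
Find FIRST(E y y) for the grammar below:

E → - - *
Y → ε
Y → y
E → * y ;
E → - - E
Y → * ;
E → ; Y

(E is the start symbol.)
FIRST sets of the non-terminals involved (from the grammar, by fixed-point iteration):
  FIRST(E) = { '*', '-', ';' }

To compute FIRST(E y y), process the symbols left to right:
Symbol E is a non-terminal. Add FIRST(E) \ {ε} = { '*', '-', ';' }
E is not nullable (ε ∉ FIRST(E)), so stop here.
FIRST(E y y) = { '*', '-', ';' }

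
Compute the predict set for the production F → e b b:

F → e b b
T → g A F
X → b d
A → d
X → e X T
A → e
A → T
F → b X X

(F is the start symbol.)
PREDICT(F → e b b) = (FIRST(RHS) \ {ε}) ∪ (FOLLOW(F) if ε ∈ FIRST(RHS), i.e. RHS ⇒* ε)
FIRST(e b b) = { 'e' }
ε ∉ FIRST(e b b), so FOLLOW(F) is not added.
PREDICT(F → e b b) = { 'e' }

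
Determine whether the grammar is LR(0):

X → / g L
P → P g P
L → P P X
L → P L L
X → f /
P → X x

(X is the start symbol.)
A grammar is LR(0) if no state in the canonical LR(0) collection has:
  - both a shift item (dot before a terminal) and a complete item (shift-reduce conflict), or
  - two or more complete items (reduce-reduce conflict; the accept item [X' → X .] counts as a complete item here).

Augment with X' → X and build the canonical LR(0) collection (I0 = CLOSURE({[X' → . X]}), then GOTO on every symbol after a dot until no new states appear). It has 16 states:
  I0: { [X → . / g L], [X → . f /], [X' → . X] }  — shift
  I1: { [X → / . g L] }  — shift
  I2: { [X' → X .] }  — accept
  I3: { [X → f . /] }  — shift
  I4: { [X → f / .] }  — reduce
  I5: { [L → . P L L], [L → . P P X], [P → . P g P], [P → . X x], [X → . / g L], [X → . f /], [X → / g . L] }  — shift
  I6: { [X → / g L .] }  — reduce
  I7: { [L → . P L L], [L → . P P X], [L → P . L L], [L → P . P X], [P → . P g P], [P → . X x], [P → P . g P], [X → . / g L], [X → . f /] }  — shift
  I8: { [P → X . x] }  — shift
  I9: { [P → X x .] }  — reduce
  I10: { [L → . P L L], [L → . P P X], [L → P L . L], [P → . P g P], [P → . X x], [X → . / g L], [X → . f /] }  — shift
  I11: { [L → . P L L], [L → . P P X], [L → P . L L], [L → P . P X], [L → P P . X], [P → . P g P], [P → . X x], [P → P . g P], [X → . / g L], [X → . f /] }  — shift
  I12: { [P → . P g P], [P → . X x], [P → P g . P], [X → . / g L], [X → . f /] }  — shift
  I13: { [P → P . g P], [P → P g P .] }  — shift, reduce
  I14: { [L → P P X .], [P → X . x] }  — shift, reduce
  I15: { [L → P L L .] }  — reduce

Conflict in state I13:
  Shift-reduce conflict between [P → P g P .] and [P → P . g P]
So the grammar is NOT LR(0).

Answer: No. Shift-reduce conflict between [P → P g P .] and [P → P . g P]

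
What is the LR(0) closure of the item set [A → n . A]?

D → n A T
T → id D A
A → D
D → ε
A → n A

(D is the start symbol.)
To compute CLOSURE, for each item [A → α.Bβ] where B is a non-terminal, add [B → .γ] for all productions B → γ; repeat for the newly added items until nothing changes.

Start with: [A → n . A]
  [A → n . A] has the dot before A: add [A → . D], [A → . n A]
  [A → . D] has the dot before D: add [D → . n A T], [D → .]
No further items can be added.

CLOSURE = { [A → . D], [A → . n A], [A → n . A], [D → . n A T], [D → .] }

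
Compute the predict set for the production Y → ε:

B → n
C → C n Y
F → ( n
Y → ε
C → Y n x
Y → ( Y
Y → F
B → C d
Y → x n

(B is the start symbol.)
{ 'd', 'n' }

PREDICT(Y → ε) = (FIRST(RHS) \ {ε}) ∪ (FOLLOW(Y) if ε ∈ FIRST(RHS), i.e. RHS ⇒* ε)
The right-hand side is ε (FIRST(ε) = { ε }), so the predict set is FOLLOW(Y) = { 'd', 'n' }
PREDICT(Y → ε) = { 'd', 'n' }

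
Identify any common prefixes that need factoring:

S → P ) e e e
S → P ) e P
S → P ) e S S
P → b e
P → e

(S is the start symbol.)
Yes, S has productions with common prefix 'P ) e'

Left-factoring is needed when two productions for the same non-terminal
share a common prefix on the right-hand side.

Productions for S:
  S → P ) e e e
  S → P ) e P
  S → P ) e S S
Productions for P:
  P → b e
  P → e

Found common prefix 'P ) e' in productions for S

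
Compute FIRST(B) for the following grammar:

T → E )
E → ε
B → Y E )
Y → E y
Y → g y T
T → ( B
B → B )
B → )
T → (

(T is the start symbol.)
To compute FIRST(B), examine every production with B on the left-hand side, reading each right-hand side left to right until a non-nullable symbol is reached.

FIRST sets of the other non-terminals involved (by the same procedure, iterated to a fixed point):
  FIRST(Y) = { 'g', 'y' }

From B → Y E ):
  - Y is a non-terminal: add FIRST(Y) \ {ε} = { 'g', 'y' }
    Y is not nullable, so stop
From B → B ):
  - B is the symbol being defined: contributes nothing new
    B is not nullable, so stop
From B → ):
  - ')' is a terminal: add ')' and stop

Collecting: FIRST(B) = { ')', 'g', 'y' }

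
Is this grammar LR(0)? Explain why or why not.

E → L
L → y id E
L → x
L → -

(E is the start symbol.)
Yes, the grammar is LR(0)

A grammar is LR(0) if no state in the canonical LR(0) collection has:
  - both a shift item (dot before a terminal) and a complete item (shift-reduce conflict), or
  - two or more complete items (reduce-reduce conflict; the accept item [E' → E .] counts as a complete item here).

Augment with E' → E and build the canonical LR(0) collection (I0 = CLOSURE({[E' → . E]}), then GOTO on every symbol after a dot until no new states appear). It has 8 states:
  I0: { [E → . L], [E' → . E], [L → . -], [L → . x], [L → . y id E] }  — shift
  I1: { [L → - .] }  — reduce
  I2: { [E' → E .] }  — accept
  I3: { [E → L .] }  — reduce
  I4: { [L → x .] }  — reduce
  I5: { [L → y . id E] }  — shift
  I6: { [E → . L], [L → . -], [L → . x], [L → . y id E], [L → y id . E] }  — shift
  I7: { [L → y id E .] }  — reduce

Every state is either a pure shift/goto state or contains exactly one complete item and nothing to shift — no conflicts. The grammar is LR(0).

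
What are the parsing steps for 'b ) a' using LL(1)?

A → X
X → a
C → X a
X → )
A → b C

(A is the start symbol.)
LL(1) parsing maintains a stack (initially the start symbol over $) and the input. At each step: if the stack top is a terminal, match it against the current input token; if it is a non-terminal N, replace it with the RHS of M[N, lookahead] (the unique production whose predict set contains the lookahead).

Stack is shown with the top on the left.

Stack  Input    Action
----------------------
A $    b ) a $  output A → b C
b C $  b ) a $  match 'b'
C $    ) a $    output C → X a
X a $  ) a $    output X → )
) a $  ) a $    match ')'
a $    a $      match 'a'
$      $        accept

The string is accepted.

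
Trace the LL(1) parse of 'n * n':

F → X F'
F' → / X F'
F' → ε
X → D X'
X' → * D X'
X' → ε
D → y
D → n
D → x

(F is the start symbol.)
LL(1) parsing maintains a stack (initially the start symbol over $) and the input. At each step: if the stack top is a terminal, match it against the current input token; if it is a non-terminal N, replace it with the RHS of M[N, lookahead] (the unique production whose predict set contains the lookahead).

Stack is shown with the top on the left.

Stack        Input    Action
----------------------------
F $          n * n $  output F → X F'
X F' $       n * n $  output X → D X'
D X' F' $    n * n $  output D → n
n X' F' $    n * n $  match 'n'
X' F' $      * n $    output X' → * D X'
* D X' F' $  * n $    match '*'
D X' F' $    n $      output D → n
n X' F' $    n $      match 'n'
X' F' $      $        output X' → ε
F' $         $        output F' → ε
$            $        accept

The string is accepted.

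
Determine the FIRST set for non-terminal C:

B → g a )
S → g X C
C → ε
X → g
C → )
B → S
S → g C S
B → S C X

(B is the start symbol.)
From C → ε:
  - ε-production, so ε ∈ FIRST(C)
From C → ):
  - ')' is a terminal: add ')' and stop

Collecting: FIRST(C) = { ')', ε }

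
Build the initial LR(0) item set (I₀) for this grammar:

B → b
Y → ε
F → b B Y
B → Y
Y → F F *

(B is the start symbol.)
{ [B → . Y], [B → . b], [B' → . B], [F → . b B Y], [Y → . F F *], [Y → .] }

First, augment the grammar with B' → B
I₀ = CLOSURE({ [B' → . B] }):
  [B' → . B] has the dot before B: add [B → . b], [B → . Y]
  [B → . Y] has the dot before Y: add [Y → .], [Y → . F F *]
  [Y → . F F *] has the dot before F: add [F → . b B Y]
No further items can be added.

I₀ = { [B → . Y], [B → . b], [B' → . B], [F → . b B Y], [Y → . F F *], [Y → .] }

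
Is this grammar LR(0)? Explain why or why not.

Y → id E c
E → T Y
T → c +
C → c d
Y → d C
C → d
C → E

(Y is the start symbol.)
Augment with Y' → Y and build the canonical LR(0) collection (I0 = CLOSURE({[Y' → . Y]}), then GOTO on every symbol after a dot until no new states appear). It has 15 states:
  I0: { [Y → . d C], [Y → . id E c], [Y' → . Y] }  — shift
  I1: { [Y' → Y .] }  — accept
  I2: { [C → . E], [C → . c d], [C → . d], [E → . T Y], [T → . c +], [Y → d . C] }  — shift
  I3: { [E → . T Y], [T → . c +], [Y → id . E c] }  — shift
  I4: { [Y → id E . c] }  — shift
  I5: { [E → T . Y], [Y → . d C], [Y → . id E c] }  — shift
  I6: { [T → c . +] }  — shift
  I7: { [T → c + .] }  — reduce
  I8: { [E → T Y .] }  — reduce
  I9: { [Y → id E c .] }  — reduce
  I10: { [Y → d C .] }  — reduce
  I11: { [C → E .] }  — reduce
  I12: { [C → c . d], [T → c . +] }  — shift
  I13: { [C → d .] }  — reduce
  I14: { [C → c d .] }  — reduce

Every state is either a pure shift/goto state or contains exactly one complete item and nothing to shift — no conflicts. The grammar is LR(0).

Answer: Yes, the grammar is LR(0)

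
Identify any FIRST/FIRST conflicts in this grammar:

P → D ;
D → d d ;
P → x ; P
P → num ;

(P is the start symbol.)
A FIRST/FIRST conflict occurs when two productions N → α and N → β for the same non-terminal have FIRST(α) ∩ FIRST(β) ≠ ∅ (with ε ∈ FIRST of a nullable right-hand side, so two nullable alternatives also conflict).

FIRST sets of the non-terminals at (or reachable through a nullable prefix from) the front of some alternative:
  FIRST(D) = { 'd' }

Productions for P:
  P → D ;: FIRST = { 'd' }
  P → x ; P: FIRST = { 'x' }
  P → num ;: FIRST = { 'num' }
D has only one production, so no FIRST/FIRST conflict is possible there.

All alternatives of each non-terminal have pairwise disjoint FIRST sets.

Answer: No FIRST/FIRST conflicts.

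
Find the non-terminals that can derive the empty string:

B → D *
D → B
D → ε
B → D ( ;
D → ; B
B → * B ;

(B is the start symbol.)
{ 'D' }

ε-productions: D → ε
So D is immediately nullable.
No further non-terminal can be added: every production for the remaining non-terminals contains a terminal or a non-nullable non-terminal.
Nullable = { 'D' }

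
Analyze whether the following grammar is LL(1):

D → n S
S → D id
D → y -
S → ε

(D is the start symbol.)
A grammar is LL(1) if for each non-terminal N with multiple productions, the predict sets of those productions are pairwise disjoint, where PREDICT(N → α) = (FIRST(α) \ {ε}) ∪ (FOLLOW(N) if α ⇒* ε).

Relevant sets:
  FIRST(D) = { 'n', 'y' }
  FOLLOW(S) = { $, 'id' }

For D:
  PREDICT(D → n S) = { 'n' }
  PREDICT(D → y '-') = { 'y' }
For S:
  PREDICT(S → D id) = { 'n', 'y' }
  PREDICT(S → ε) = { $, 'id' }

All predict sets are disjoint. The grammar IS LL(1).

Answer: Yes, the grammar is LL(1).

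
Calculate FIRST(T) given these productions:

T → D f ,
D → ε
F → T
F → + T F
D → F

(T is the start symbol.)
{ '+', 'f' }

FIRST sets of the other non-terminals involved (by the same procedure, iterated to a fixed point):
  FIRST(D) = { '+', 'f', ε }

From T → D f ,:
  - D is a non-terminal: add FIRST(D) \ {ε} = { '+', 'f' }
    D is nullable, so continue to the next symbol
  - f is a terminal: add 'f' and stop

Collecting: FIRST(T) = { '+', 'f' }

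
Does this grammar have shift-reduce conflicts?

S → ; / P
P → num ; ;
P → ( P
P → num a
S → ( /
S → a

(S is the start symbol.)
No shift-reduce conflicts

A shift-reduce conflict occurs when an LR(0) state has both:
  - a complete (reduce) item [A → α .] (dot at the end), and
  - a shift item [B → β . c γ] (dot before a terminal).

Augment with S' → S and build the canonical LR(0) collection (I0 = CLOSURE({[S' → . S]}), then GOTO on every symbol after a dot until no new states appear). It has 14 states:
  I0: { [S → . ( /], [S → . ; / P], [S → . a], [S' → . S] }  — shift
  I1: { [S → ( . /] }  — shift
  I2: { [S → ; . / P] }  — shift
  I3: { [S' → S .] }  — accept
  I4: { [S → a .] }  — reduce
  I5: { [P → . ( P], [P → . num ; ;], [P → . num a], [S → ; / . P] }  — shift
  I6: { [P → ( . P], [P → . ( P], [P → . num ; ;], [P → . num a] }  — shift
  I7: { [S → ; / P .] }  — reduce
  I8: { [P → num . ; ;], [P → num . a] }  — shift
  I9: { [P → num ; . ;] }  — shift
  I10: { [P → num a .] }  — reduce
  I11: { [P → num ; ; .] }  — reduce
  I12: { [P → ( P .] }  — reduce
  I13: { [S → ( / .] }  — reduce

No state contains both a complete item and a shift item.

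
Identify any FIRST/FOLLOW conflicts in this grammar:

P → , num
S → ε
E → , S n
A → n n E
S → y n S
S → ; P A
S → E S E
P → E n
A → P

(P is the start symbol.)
Yes. S → E S E with FOLLOW(S) on { ',' }

Nullable non-terminals: S.
FIRST sets used below: FIRST(E) = { ',' }

S: nullable alternative(s) S → ε; FOLLOW(S) = { ',', 'n' }
  S → ε: FIRST \ {ε} = { } — this is the only nullable alternative, skip
  S → y n S: FIRST \ {ε} = { 'y' } — disjoint from FOLLOW(S)
  S → ; P A: FIRST \ {ε} = { ';' } — disjoint from FOLLOW(S)
  S → E S E: FIRST \ {ε} = { ',' } — overlaps FOLLOW(S) on { ',' }: CONFLICT

A, E, P have no nullable alternative, so no FIRST/FOLLOW check is needed there.

So the grammar has 1 FIRST/FOLLOW conflict (marked CONFLICT above).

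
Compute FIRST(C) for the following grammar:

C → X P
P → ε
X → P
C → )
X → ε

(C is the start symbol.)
To compute FIRST(C), examine every production with C on the left-hand side, reading each right-hand side left to right until a non-nullable symbol is reached.

FIRST sets of the other non-terminals involved (by the same procedure, iterated to a fixed point):
  FIRST(X) = { ε }
  FIRST(P) = { ε }

From C → X P:
  - X is a non-terminal: add FIRST(X) \ {ε} = { }
    X is nullable, so continue to the next symbol
  - P is a non-terminal: add FIRST(P) \ {ε} = { }
    P is nullable and nothing follows, so the whole right-hand side can vanish: ε ∈ FIRST(C)
From C → ):
  - ')' is a terminal: add ')' and stop

Collecting: FIRST(C) = { ')', ε }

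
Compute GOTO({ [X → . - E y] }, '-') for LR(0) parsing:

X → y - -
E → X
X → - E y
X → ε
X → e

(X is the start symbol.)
{ [E → . X], [X → - . E y], [X → . - E y], [X → . e], [X → . y - -], [X → .] }

GOTO(I, '-') = CLOSURE({ [A → αX.β] : [A → α.Xβ] ∈ I, X = '-' })

Items with dot before '-', with the dot advanced:
  [X → . - E y] → [X → - . E y]
Closure of the advanced items:
  [X → - . E y] has the dot before E: add [E → . X]
  [E → . X] has the dot before X: add [X → . y - -], [X → . - E y], [X → .], [X → . e]

GOTO = { [E → . X], [X → - . E y], [X → . - E y], [X → . e], [X → . y - -], [X → .] }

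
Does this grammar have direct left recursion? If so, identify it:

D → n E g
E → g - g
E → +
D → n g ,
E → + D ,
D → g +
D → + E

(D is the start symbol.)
No direct left recursion

Direct left recursion occurs when N → N α for some non-terminal N (the right-hand side begins with the left-hand side itself).

D → n E g: starts with n
E → g - g: starts with g
E → +: starts with '+'
D → n g ,: starts with n
E → + D ,: starts with '+'
D → g +: starts with g
D → + E: starts with '+'

No direct left recursion found.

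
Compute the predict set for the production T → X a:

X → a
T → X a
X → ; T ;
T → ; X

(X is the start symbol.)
PREDICT(T → X a) = (FIRST(RHS) \ {ε}) ∪ (FOLLOW(T) if ε ∈ FIRST(RHS), i.e. RHS ⇒* ε)
FIRST(X) = { ';', 'a' }
FIRST(X a) = { ';', 'a' }
ε ∉ FIRST(X a), so FOLLOW(T) is not added.
PREDICT(T → X a) = { ';', 'a' }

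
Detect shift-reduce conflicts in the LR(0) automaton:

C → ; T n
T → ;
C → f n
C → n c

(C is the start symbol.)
A shift-reduce conflict occurs when an LR(0) state has both:
  - a complete (reduce) item [A → α .] (dot at the end), and
  - a shift item [B → β . c γ] (dot before a terminal).

Augment with C' → C and build the canonical LR(0) collection (I0 = CLOSURE({[C' → . C]}), then GOTO on every symbol after a dot until no new states appear). It has 10 states:
  I0: { [C → . ; T n], [C → . f n], [C → . n c], [C' → . C] }  — shift
  I1: { [C → ; . T n], [T → . ;] }  — shift
  I2: { [C' → C .] }  — accept
  I3: { [C → f . n] }  — shift
  I4: { [C → n . c] }  — shift
  I5: { [C → n c .] }  — reduce
  I6: { [C → f n .] }  — reduce
  I7: { [T → ; .] }  — reduce
  I8: { [C → ; T . n] }  — shift
  I9: { [C → ; T n .] }  — reduce

No state contains both a complete item and a shift item.

Answer: No shift-reduce conflicts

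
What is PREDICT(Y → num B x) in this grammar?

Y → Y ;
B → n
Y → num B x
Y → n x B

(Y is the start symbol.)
PREDICT(Y → num B x) = (FIRST(RHS) \ {ε}) ∪ (FOLLOW(Y) if ε ∈ FIRST(RHS), i.e. RHS ⇒* ε)
FIRST(num B x) = { 'num' }
ε ∉ FIRST(num B x), so FOLLOW(Y) is not added.
PREDICT(Y → num B x) = { 'num' }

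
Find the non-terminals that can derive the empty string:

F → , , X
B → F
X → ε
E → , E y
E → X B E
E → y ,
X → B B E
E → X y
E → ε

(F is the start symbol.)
{ 'E', 'X' }

ε-productions: X → ε, E → ε
So X, E are immediately nullable.
No further non-terminal can be added: every production for the remaining non-terminals contains a terminal or a non-nullable non-terminal.
Nullable = { 'E', 'X' }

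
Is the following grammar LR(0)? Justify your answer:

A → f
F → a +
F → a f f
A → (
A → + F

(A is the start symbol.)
Yes, the grammar is LR(0)

A grammar is LR(0) if no state in the canonical LR(0) collection has:
  - both a shift item (dot before a terminal) and a complete item (shift-reduce conflict), or
  - two or more complete items (reduce-reduce conflict; the accept item [A' → A .] counts as a complete item here).

Augment with A' → A and build the canonical LR(0) collection (I0 = CLOSURE({[A' → . A]}), then GOTO on every symbol after a dot until no new states appear). It has 10 states:
  I0: { [A → . (], [A → . + F], [A → . f], [A' → . A] }  — shift
  I1: { [A → ( .] }  — reduce
  I2: { [A → + . F], [F → . a +], [F → . a f f] }  — shift
  I3: { [A' → A .] }  — accept
  I4: { [A → f .] }  — reduce
  I5: { [A → + F .] }  — reduce
  I6: { [F → a . +], [F → a . f f] }  — shift
  I7: { [F → a + .] }  — reduce
  I8: { [F → a f . f] }  — shift
  I9: { [F → a f f .] }  — reduce

Every state is either a pure shift/goto state or contains exactly one complete item and nothing to shift — no conflicts. The grammar is LR(0).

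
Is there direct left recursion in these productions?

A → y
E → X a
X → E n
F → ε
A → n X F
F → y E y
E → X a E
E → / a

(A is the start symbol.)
Direct left recursion occurs when N → N α for some non-terminal N (the right-hand side begins with the left-hand side itself).

A → y: starts with y
E → X a: starts with X
X → E n: starts with E
F → ε: starts with ε
A → n X F: starts with n
F → y E y: starts with y
E → X a E: starts with X
E → / a: starts with '/'

No direct left recursion found.

Answer: No direct left recursion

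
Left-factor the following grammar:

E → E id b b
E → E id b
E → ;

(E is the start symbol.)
Left-factoring transforms A → αβ₁ | αβ₂ into A → αA' and A' → β₁ | β₂
(α is the longest common prefix among the alternatives). Repeat until
no nonterminal has two alternatives with a common prefix.

Round 1: E has alternatives sharing prefix 'E id b'. Introduce E': E → E id b E'
  Add: E' → b
  Add: E' → ε

No remaining common prefixes — done.

Resulting grammar:
E → E id b E'
E' → b
E' → ε
E → ;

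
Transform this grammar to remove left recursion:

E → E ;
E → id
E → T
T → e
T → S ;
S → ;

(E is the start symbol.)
E is directly left-recursive. The standard transformation for
  A → A α₁ | ... | A α_m | β₁ | ... | β_n
is
  A  → β₁ A' | ... | β_n A'
  A' → α₁ A' | ... | α_m A' | ε

E → id becomes E → id E'
E → T becomes E → T E'
E → E ; becomes E' → ; E'
Add E' → ε

Productions for other non-terminals are unchanged:
  T → e
  T → S ;
  S → ;

Resulting grammar:
E → id E'
E → T E'
E' → ; E'
E' → ε
T → e
T → S ;
S → ;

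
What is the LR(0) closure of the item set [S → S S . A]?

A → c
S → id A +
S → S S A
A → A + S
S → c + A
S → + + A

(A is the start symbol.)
{ [A → . A + S], [A → . c], [S → S S . A] }

Start with: [S → S S . A]
  [S → S S . A] has the dot before A: add [A → . c], [A → . A + S]
No further items can be added.

CLOSURE = { [A → . A + S], [A → . c], [S → S S . A] }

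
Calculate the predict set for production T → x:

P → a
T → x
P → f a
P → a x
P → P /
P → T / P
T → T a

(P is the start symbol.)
{ 'x' }

PREDICT(T → x) = (FIRST(RHS) \ {ε}) ∪ (FOLLOW(T) if ε ∈ FIRST(RHS), i.e. RHS ⇒* ε)
FIRST(x) = { 'x' }
ε ∉ FIRST(x), so FOLLOW(T) is not added.
PREDICT(T → x) = { 'x' }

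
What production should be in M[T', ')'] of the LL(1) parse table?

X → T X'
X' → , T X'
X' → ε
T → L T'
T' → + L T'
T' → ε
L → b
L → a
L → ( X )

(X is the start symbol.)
To find M[T', ')'], we find productions for T' where ')' is in the predict set (PREDICT(N → α) = (FIRST(α) \ {ε}) ∪ (FOLLOW(N) if α ⇒* ε)).

Relevant sets:
  FOLLOW(T') = { $, ')', ',' }

T' → + L T': PREDICT = { '+' }
T' → ε: PREDICT = { $, ')', ',' }
  ')' is in predict set, so this production goes in M[T', ')']

M[T', ')'] = T' → ε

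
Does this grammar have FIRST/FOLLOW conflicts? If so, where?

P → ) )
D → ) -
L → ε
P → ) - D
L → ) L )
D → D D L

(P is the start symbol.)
Yes. L → ')' L ')' with FOLLOW(L) on { ')' }

A FIRST/FOLLOW conflict occurs when a non-terminal N has a nullable alternative N → β (β ⇒* ε) and another alternative N → α with FIRST(α) ∩ FOLLOW(N) ≠ ∅: on such a lookahead the parser cannot decide between expanding α and letting N vanish via β.

Nullable non-terminals: L.

L: nullable alternative(s) L → ε; FOLLOW(L) = { $, ')' }
  L → ε: FIRST \ {ε} = { } — this is the only nullable alternative, skip
  L → ) L ): FIRST \ {ε} = { ')' } — overlaps FOLLOW(L) on { ')' }: CONFLICT

D, P have no nullable alternative, so no FIRST/FOLLOW check is needed there.

So the grammar has 1 FIRST/FOLLOW conflict (marked CONFLICT above).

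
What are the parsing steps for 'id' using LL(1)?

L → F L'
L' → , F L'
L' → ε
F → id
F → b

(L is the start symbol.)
Stack is shown with the top on the left.

Stack    Input  Action
----------------------
L $      id $   output L → F L'
F L' $   id $   output F → id
id L' $  id $   match 'id'
L' $     $      output L' → ε
$        $      accept

The string is accepted.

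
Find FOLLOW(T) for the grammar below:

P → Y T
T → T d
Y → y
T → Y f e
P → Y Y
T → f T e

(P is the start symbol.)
{ $, 'd', 'e' }

To compute FOLLOW(T), find every occurrence of T on a right-hand side N → α T β: add FIRST(β) \ {ε}, and if β is empty or nullable also add FOLLOW(N). Iterate to a fixed point.

In P → Y T: T is at the end, add FOLLOW(P)
In T → T d: T is followed by d, add FIRST(d) \ {ε} = { 'd' }
In T → f T e: T is followed by e, add FIRST(e) \ {ε} = { 'e' }

The FOLLOW sets referred to above (computed the same way, to a fixed point):
  FOLLOW(P) = { $ }

Taking the union: FOLLOW(T) = { $, 'd', 'e' }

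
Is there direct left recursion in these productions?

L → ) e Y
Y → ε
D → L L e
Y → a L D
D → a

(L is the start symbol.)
Direct left recursion occurs when N → N α for some non-terminal N (the right-hand side begins with the left-hand side itself).

L → ) e Y: starts with ')'
Y → ε: starts with ε
D → L L e: starts with L
Y → a L D: starts with a
D → a: starts with a

No direct left recursion found.

Answer: No direct left recursion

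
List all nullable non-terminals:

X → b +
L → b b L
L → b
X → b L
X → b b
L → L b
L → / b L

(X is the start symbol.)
None

There are no ε-productions, so no non-terminal can derive ε.
No non-terminals are nullable.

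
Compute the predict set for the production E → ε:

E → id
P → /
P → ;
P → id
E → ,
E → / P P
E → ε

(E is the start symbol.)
PREDICT(E → ε) = (FIRST(RHS) \ {ε}) ∪ (FOLLOW(E) if ε ∈ FIRST(RHS), i.e. RHS ⇒* ε)
The right-hand side is ε (FIRST(ε) = { ε }), so the predict set is FOLLOW(E) = { $ }
PREDICT(E → ε) = { $ }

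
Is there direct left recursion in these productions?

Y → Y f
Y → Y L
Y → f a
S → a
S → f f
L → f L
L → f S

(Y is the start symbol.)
Y → Y f: LEFT RECURSIVE (starts with Y)
Y → Y L: LEFT RECURSIVE (starts with Y)
Y → f a: starts with f
S → a: starts with a
S → f f: starts with f
L → f L: starts with f
L → f S: starts with f

The grammar has direct left recursion on: Y.

Answer: Yes, Y is left-recursive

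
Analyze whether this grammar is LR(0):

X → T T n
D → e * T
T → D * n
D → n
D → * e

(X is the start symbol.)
Augment with X' → X and build the canonical LR(0) collection (I0 = CLOSURE({[X' → . X]}), then GOTO on every symbol after a dot until no new states appear). It has 14 states:
  I0: { [D → . * e], [D → . e * T], [D → . n], [T → . D * n], [X → . T T n], [X' → . X] }  — shift
  I1: { [D → * . e] }  — shift
  I2: { [T → D . * n] }  — shift
  I3: { [D → . * e], [D → . e * T], [D → . n], [T → . D * n], [X → T . T n] }  — shift
  I4: { [X' → X .] }  — accept
  I5: { [D → e . * T] }  — shift
  I6: { [D → n .] }  — reduce
  I7: { [D → . * e], [D → . e * T], [D → . n], [D → e * . T], [T → . D * n] }  — shift
  I8: { [D → e * T .] }  — reduce
  I9: { [X → T T . n] }  — shift
  I10: { [X → T T n .] }  — reduce
  I11: { [T → D * . n] }  — shift
  I12: { [T → D * n .] }  — reduce
  I13: { [D → * e .] }  — reduce

Every state is either a pure shift/goto state or contains exactly one complete item and nothing to shift — no conflicts. The grammar is LR(0).

Answer: Yes, the grammar is LR(0)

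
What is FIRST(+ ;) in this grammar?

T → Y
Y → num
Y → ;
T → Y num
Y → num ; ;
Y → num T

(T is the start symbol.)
To compute FIRST(+ ;), process the symbols left to right:
Symbol + is a terminal. Add '+' and stop.
FIRST(+ ;) = { '+' }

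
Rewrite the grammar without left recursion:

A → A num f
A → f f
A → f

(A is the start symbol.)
A is directly left-recursive. The standard transformation for
  A → A α₁ | ... | A α_m | β₁ | ... | β_n
is
  A  → β₁ A' | ... | β_n A'
  A' → α₁ A' | ... | α_m A' | ε

A → f f becomes A → f f A'
A → f becomes A → f A'
A → A num f becomes A' → num f A'
Add A' → ε

Resulting grammar:
A → f f A'
A → f A'
A' → num f A'
A' → ε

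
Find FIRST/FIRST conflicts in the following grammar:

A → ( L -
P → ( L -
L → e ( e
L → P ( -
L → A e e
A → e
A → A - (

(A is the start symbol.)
Yes. A → '(' L '-' / A → A '-' '(' on { '(' }; A → e / A → A '-' '(' on { 'e' }; L → e '(' e / L → A e e on { 'e' }; L → P '(' '-' / L → A e e on { '(' }

A FIRST/FIRST conflict occurs when two productions N → α and N → β for the same non-terminal have FIRST(α) ∩ FIRST(β) ≠ ∅ (with ε ∈ FIRST of a nullable right-hand side, so two nullable alternatives also conflict).

FIRST sets of the non-terminals at (or reachable through a nullable prefix from) the front of some alternative:
  FIRST(A) = { '(', 'e' }
  FIRST(P) = { '(' }

Productions for A:
  A → ( L -: FIRST = { '(' }
  A → e: FIRST = { 'e' }
  A → A - (: FIRST = { '(', 'e' }
Productions for L:
  L → e ( e: FIRST = { 'e' }
  L → P ( -: FIRST = { '(' }
  L → A e e: FIRST = { '(', 'e' }
P has only one production, so no FIRST/FIRST conflict is possible there.

Conflict for A: A → ( L - and A → A - (
  Overlap: { '(' }
Conflict for A: A → e and A → A - (
  Overlap: { 'e' }
Conflict for L: L → e ( e and L → A e e
  Overlap: { 'e' }
Conflict for L: L → P ( - and L → A e e
  Overlap: { '(' }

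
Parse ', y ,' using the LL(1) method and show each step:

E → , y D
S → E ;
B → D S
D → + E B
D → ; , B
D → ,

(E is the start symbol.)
LL(1) parsing maintains a stack (initially the start symbol over $) and the input. At each step: if the stack top is a terminal, match it against the current input token; if it is a non-terminal N, replace it with the RHS of M[N, lookahead] (the unique production whose predict set contains the lookahead).

Stack is shown with the top on the left.

Stack    Input    Action
------------------------
E $      , y , $  output E → , y D
, y D $  , y , $  match ','
y D $    y , $    match 'y'
D $      , $      output D → ,
, $      , $      match ','
$        $        accept

The string is accepted.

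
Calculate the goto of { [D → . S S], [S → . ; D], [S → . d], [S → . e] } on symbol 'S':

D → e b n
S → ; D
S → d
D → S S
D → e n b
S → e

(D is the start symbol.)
{ [D → S . S], [S → . ; D], [S → . d], [S → . e] }

GOTO(I, 'S') = CLOSURE({ [A → αX.β] : [A → α.Xβ] ∈ I, X = 'S' })

Items with dot before 'S', with the dot advanced:
  [D → . S S] → [D → S . S]
Closure of the advanced items:
  [D → S . S] has the dot before S: add [S → . ; D], [S → . d], [S → . e]

GOTO = { [D → S . S], [S → . ; D], [S → . d], [S → . e] }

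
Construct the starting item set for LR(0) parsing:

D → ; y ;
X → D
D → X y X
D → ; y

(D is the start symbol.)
{ [D → . ; y ;], [D → . ; y], [D → . X y X], [D' → . D], [X → . D] }

First, augment the grammar with D' → D
I₀ = CLOSURE({ [D' → . D] }):
  [D' → . D] has the dot before D: add [D → . ; y ;], [D → . X y X], [D → . ; y]
  [D → . X y X] has the dot before X: add [X → . D]
No further items can be added.

I₀ = { [D → . ; y ;], [D → . ; y], [D → . X y X], [D' → . D], [X → . D] }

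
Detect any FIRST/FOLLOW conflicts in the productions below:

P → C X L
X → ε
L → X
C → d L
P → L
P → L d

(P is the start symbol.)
No FIRST/FOLLOW conflicts.

A FIRST/FOLLOW conflict occurs when a non-terminal N has a nullable alternative N → β (β ⇒* ε) and another alternative N → α with FIRST(α) ∩ FOLLOW(N) ≠ ∅: on such a lookahead the parser cannot decide between expanding α and letting N vanish via β.

Nullable non-terminals: L, P, X.
FIRST sets used below: FIRST(C) = { 'd' }, FIRST(L) = { ε }
L has a nullable alternative but only one production, so nothing to check.

P: nullable alternative(s) P → L; FOLLOW(P) = { $ }
  P → C X L: FIRST \ {ε} = { 'd' } — disjoint from FOLLOW(P)
  P → L: FIRST \ {ε} = { } — this is the only nullable alternative, skip
  P → L d: FIRST \ {ε} = { 'd' } — disjoint from FOLLOW(P)
X has a nullable alternative but only one production, so nothing to check.

C has no nullable alternative, so no FIRST/FOLLOW check is needed there.

No FIRST/FOLLOW conflicts found.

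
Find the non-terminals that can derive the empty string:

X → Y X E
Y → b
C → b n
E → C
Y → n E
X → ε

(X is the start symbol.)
{ 'X' }

A non-terminal is nullable if it can derive ε (the empty string): either it has an ε-production, or it has a production whose right-hand side consists entirely of nullable non-terminals.

ε-productions: X → ε
So X is immediately nullable.
No further non-terminal can be added: every production for the remaining non-terminals contains a terminal or a non-nullable non-terminal.
Nullable = { 'X' }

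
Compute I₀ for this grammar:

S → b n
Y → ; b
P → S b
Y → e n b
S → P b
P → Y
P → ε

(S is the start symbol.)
{ [P → . S b], [P → . Y], [P → .], [S → . P b], [S → . b n], [S' → . S], [Y → . ; b], [Y → . e n b] }

First, augment the grammar with S' → S
I₀ = CLOSURE({ [S' → . S] }):
  [S' → . S] has the dot before S: add [S → . b n], [S → . P b]
  [S → . P b] has the dot before P: add [P → . S b], [P → . Y], [P → .]
  [P → . Y] has the dot before Y: add [Y → . ; b], [Y → . e n b]
No further items can be added.

I₀ = { [P → . S b], [P → . Y], [P → .], [S → . P b], [S → . b n], [S' → . S], [Y → . ; b], [Y → . e n b] }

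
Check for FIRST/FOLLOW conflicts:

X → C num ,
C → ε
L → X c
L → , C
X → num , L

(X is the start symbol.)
A FIRST/FOLLOW conflict occurs when a non-terminal N has a nullable alternative N → β (β ⇒* ε) and another alternative N → α with FIRST(α) ∩ FOLLOW(N) ≠ ∅: on such a lookahead the parser cannot decide between expanding α and letting N vanish via β.

Nullable non-terminals: C.
C has a nullable alternative but only one production, so nothing to check.

L, X have no nullable alternative, so no FIRST/FOLLOW check is needed there.

No FIRST/FOLLOW conflicts found.

Answer: No FIRST/FOLLOW conflicts.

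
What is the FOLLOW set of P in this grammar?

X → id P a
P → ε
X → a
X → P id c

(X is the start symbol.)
{ 'a', 'id' }

To compute FOLLOW(P), find every occurrence of P on a right-hand side N → α P β: add FIRST(β) \ {ε}, and if β is empty or nullable also add FOLLOW(N). Iterate to a fixed point.

In X → id P a: P is followed by a, add FIRST(a) \ {ε} = { 'a' }
In X → P id c: P is followed by id c, add FIRST(id c) \ {ε} = { 'id' }

Taking the union: FOLLOW(P) = { 'a', 'id' }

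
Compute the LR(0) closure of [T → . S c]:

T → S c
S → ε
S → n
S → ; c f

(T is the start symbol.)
To compute CLOSURE, for each item [A → α.Bβ] where B is a non-terminal, add [B → .γ] for all productions B → γ; repeat for the newly added items until nothing changes.

Start with: [T → . S c]
  [T → . S c] has the dot before S: add [S → .], [S → . n], [S → . ; c f]
No further items can be added.

CLOSURE = { [S → . ; c f], [S → . n], [S → .], [T → . S c] }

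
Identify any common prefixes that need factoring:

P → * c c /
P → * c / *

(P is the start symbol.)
Yes, P has productions with common prefix '* c'

Left-factoring is needed when two productions for the same non-terminal
share a common prefix on the right-hand side.

Productions for P:
  P → * c c /
  P → * c / *

Found common prefix '* c' in productions for P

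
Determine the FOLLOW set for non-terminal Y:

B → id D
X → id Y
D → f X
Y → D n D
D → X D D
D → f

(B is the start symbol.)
{ $, 'f', 'id', 'n' }

To compute FOLLOW(Y), find every occurrence of Y on a right-hand side N → α Y β: add FIRST(β) \ {ε}, and if β is empty or nullable also add FOLLOW(N). Iterate to a fixed point.

In X → id Y: Y is at the end, add FOLLOW(X)

The FOLLOW sets referred to above (computed the same way, to a fixed point):
  FOLLOW(X) = { $, 'f', 'id', 'n' }

Taking the union: FOLLOW(Y) = { $, 'f', 'id', 'n' }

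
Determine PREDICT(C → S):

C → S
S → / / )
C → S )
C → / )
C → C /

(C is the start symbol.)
{ '/' }

PREDICT(C → S) = (FIRST(RHS) \ {ε}) ∪ (FOLLOW(C) if ε ∈ FIRST(RHS), i.e. RHS ⇒* ε)
FIRST(S) = { '/' }
FIRST(S) = { '/' }
ε ∉ FIRST(S), so FOLLOW(C) is not added.
PREDICT(C → S) = { '/' }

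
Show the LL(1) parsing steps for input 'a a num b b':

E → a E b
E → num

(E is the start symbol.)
LL(1) parsing maintains a stack (initially the start symbol over $) and the input. At each step: if the stack top is a terminal, match it against the current input token; if it is a non-terminal N, replace it with the RHS of M[N, lookahead] (the unique production whose predict set contains the lookahead).

Stack is shown with the top on the left.

Stack      Input          Action
--------------------------------
E $        a a num b b $  output E → a E b
a E b $    a a num b b $  match 'a'
E b $      a num b b $    output E → a E b
a E b b $  a num b b $    match 'a'
E b b $    num b b $      output E → num
num b b $  num b b $      match 'num'
b b $      b b $          match 'b'
b $        b $            match 'b'
$          $              accept

The string is accepted.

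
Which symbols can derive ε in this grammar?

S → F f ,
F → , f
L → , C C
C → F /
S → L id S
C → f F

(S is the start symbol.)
A non-terminal is nullable if it can derive ε (the empty string): either it has an ε-production, or it has a production whose right-hand side consists entirely of nullable non-terminals.

There are no ε-productions, so no non-terminal can derive ε.
No non-terminals are nullable.

Answer: None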